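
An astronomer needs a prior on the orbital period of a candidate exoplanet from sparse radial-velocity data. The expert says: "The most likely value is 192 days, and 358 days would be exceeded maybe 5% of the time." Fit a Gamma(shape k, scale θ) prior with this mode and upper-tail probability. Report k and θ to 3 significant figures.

k ≈ 8.17, θ ≈ 26.8

Gamma(k,θ) with k>1 has mode (k−1)θ, so θ = 192/(k−1).
Need P(X < 358) = 0.95 with θ tied to k this way. Start at k = 2, θ = 192: P(X<358) ≈ 0.556.
Too low — raise k to concentrate. Iterating converges to k ≈ 8.17.
Then θ = 192/(8.17−1) ≈ 26.8.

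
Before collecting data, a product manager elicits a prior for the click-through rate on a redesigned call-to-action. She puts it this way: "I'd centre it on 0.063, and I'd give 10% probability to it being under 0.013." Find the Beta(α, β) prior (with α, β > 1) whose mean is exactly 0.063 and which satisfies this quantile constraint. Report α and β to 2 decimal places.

α ≈ 1.51, β ≈ 22.50

With mean 0.063 fixed, write α = 0.063s, β = 0.937s where s = α+β.
Need P(θ < 0.013) = 0.1 under Beta(0.063s, 0.937s). Normal approximation: (q−m)/√(m(1−m)/s) ≈ z_{0.1} = -1.28, so s ≈ 0.063·0.937·(-1.28)²/(0.013−0.063)² = 38.8.
At s = 38.8: P(θ<0.013) ≈ 0.039. Adjusting to match 0.1 gives s ≈ 24.01.
So α = 0.063·24.01 ≈ 1.51, β = 0.937·24.01 ≈ 22.50.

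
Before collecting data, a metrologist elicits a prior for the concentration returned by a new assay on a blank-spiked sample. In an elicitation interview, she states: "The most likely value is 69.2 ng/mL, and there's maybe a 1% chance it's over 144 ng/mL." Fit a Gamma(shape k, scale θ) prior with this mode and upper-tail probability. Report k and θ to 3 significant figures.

Gamma(k,θ) with k>1 has mode (k−1)θ, so θ = 69.2/(k−1).
Need P(X < 144) = 0.99 with θ tied to k this way. Start at k = 2, θ = 69.2: P(X<144) ≈ 0.615.
Too low — raise k to concentrate. Iterating converges to k ≈ 10.1.
Then θ = 69.2/(10.1−1) ≈ 7.62.

k ≈ 10.1, θ ≈ 7.62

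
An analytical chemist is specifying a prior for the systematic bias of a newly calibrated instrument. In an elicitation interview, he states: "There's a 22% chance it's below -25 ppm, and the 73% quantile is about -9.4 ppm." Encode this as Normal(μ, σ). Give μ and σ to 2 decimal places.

The p-quantile of Normal(μ,σ) is μ + z_p·σ, with z_{0.22} = -0.7722 and z_{0.73} = 0.6128.
Eliminate σ: μ = (z₂·x₁ − z₁·x₂)/(z₂ − z₁) = (0.6128·-25 − (-0.7722)·-9.4)/1.385 = -16.30.
Then σ = (x₂ − x₁)/(z₂ − z₁) = (-9.4 − -25)/1.385 = 11.26.

μ = -16.30, σ = 11.26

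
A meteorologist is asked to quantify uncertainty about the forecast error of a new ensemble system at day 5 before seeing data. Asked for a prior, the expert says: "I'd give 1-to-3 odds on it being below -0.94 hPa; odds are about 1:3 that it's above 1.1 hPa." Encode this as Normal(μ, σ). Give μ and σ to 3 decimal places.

The p-quantile of Normal(μ,σ) is μ + z_p·σ, with z_{0.25} = -0.6745 and z_{0.75} = 0.6745.
Eliminate σ: μ = (z₂·x₁ − z₁·x₂)/(z₂ − z₁) = (0.6745·-0.94 − (-0.6745)·1.1)/1.349 = 0.080.
Then σ = (x₂ − x₁)/(z₂ − z₁) = (1.1 − -0.94)/1.349 = 1.512.

μ = 0.080, σ = 1.512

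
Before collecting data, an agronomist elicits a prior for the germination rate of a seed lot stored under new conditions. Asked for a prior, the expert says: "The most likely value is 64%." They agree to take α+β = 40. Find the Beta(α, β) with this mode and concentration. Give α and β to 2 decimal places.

For α,β > 1 the Beta mode is (α−1)/(α+β−2). With α+β = 40, the mode is (α−1)/38.
Set (α−1)/38 = 0.64 → α = 1 + 0.64·38 = 25.32.
β = 40 − α = 14.68.

α = 25.32, β = 14.68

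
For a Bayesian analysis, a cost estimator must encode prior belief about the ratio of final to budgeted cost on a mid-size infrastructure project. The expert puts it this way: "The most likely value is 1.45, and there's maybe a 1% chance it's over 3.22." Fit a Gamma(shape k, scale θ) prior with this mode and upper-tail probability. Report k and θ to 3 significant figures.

Gamma(k,θ) with k>1 has mode (k−1)θ, so θ = 1.45/(k−1).
Need P(X < 3.22) = 0.99 with θ tied to k this way. Start at k = 2, θ = 1.45: P(X<3.22) ≈ 0.650.
Too low — raise k to concentrate. Iterating converges to k ≈ 8.56.
Then θ = 1.45/(8.56−1) ≈ 0.192.

k ≈ 8.56, θ ≈ 0.192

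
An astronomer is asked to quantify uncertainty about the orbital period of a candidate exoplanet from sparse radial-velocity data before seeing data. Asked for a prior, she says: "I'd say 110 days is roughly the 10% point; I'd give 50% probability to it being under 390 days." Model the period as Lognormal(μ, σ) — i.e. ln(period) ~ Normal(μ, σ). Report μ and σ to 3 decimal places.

μ ≈ 5.966, σ ≈ 0.988

If T ~ Lognormal(μ,σ) then ln T ~ Normal(μ,σ), so the p-quantile of ln T is μ + z_p·σ.
ln(110) = 4.7 and ln(390) = 5.966; z_{0.1} = -1.282, z_{0.5} = 0.
σ = (5.966 − 4.7)/(0 − (-1.282)) = 0.988.
μ = 4.7 − (-1.282)·0.988 = 5.966.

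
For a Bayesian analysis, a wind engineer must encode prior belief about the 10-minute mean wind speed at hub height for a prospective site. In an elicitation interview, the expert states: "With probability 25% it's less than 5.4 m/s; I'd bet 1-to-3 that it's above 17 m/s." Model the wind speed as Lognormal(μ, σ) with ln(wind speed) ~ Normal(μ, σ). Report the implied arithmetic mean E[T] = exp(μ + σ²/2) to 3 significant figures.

If T ~ Lognormal(μ,σ) then ln T ~ Normal(μ,σ), so the p-quantile of ln T is μ + z_p·σ.
ln(5.4) = 1.686 and ln(17) = 2.833; z_{0.25} = -0.6745, z_{0.75} = 0.6745.
σ = (2.833 − 1.686)/(0.6745 − (-0.6745)) = 0.850.
μ = 1.686 − (-0.6745)·0.850 = 2.260.
E[T] = exp(μ + σ²/2) = exp(2.260 + 0.3614) = 13.8 m/s.

E[T] ≈ 13.8 m/s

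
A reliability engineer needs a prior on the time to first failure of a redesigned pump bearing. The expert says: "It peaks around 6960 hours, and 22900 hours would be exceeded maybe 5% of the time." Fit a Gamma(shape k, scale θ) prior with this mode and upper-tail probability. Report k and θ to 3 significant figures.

Gamma(k,θ) with k>1 has mode (k−1)θ, so θ = 6960/(k−1).
Need P(X < 22900) = 0.95 with θ tied to k this way. Start at k = 2, θ = 6960: P(X<22900) ≈ 0.840.
Too low — raise k to concentrate. Iterating converges to k ≈ 2.84.
Then θ = 6960/(2.84−1) ≈ 3780.

k ≈ 2.84, θ ≈ 3780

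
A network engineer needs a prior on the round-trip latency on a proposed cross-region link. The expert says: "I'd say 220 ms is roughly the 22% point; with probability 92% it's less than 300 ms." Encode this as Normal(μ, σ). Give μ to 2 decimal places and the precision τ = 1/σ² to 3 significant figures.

μ = 248.37, τ = 0.000741

For Normal(μ,σ), the p-quantile is μ + z_p·σ. Here z_{0.22} = -0.7722, z_{0.92} = 1.405.
So 220 = μ − 0.7722σ and 300 = μ + 1.405σ.
Subtracting: σ = (300 − 220)/(1.405 − (-0.7722)) = 36.74.
Then μ = 220 − (-0.7722)·36.74 = 248.37.
Precision τ = 1/σ² = 1/36.74² = 0.000741.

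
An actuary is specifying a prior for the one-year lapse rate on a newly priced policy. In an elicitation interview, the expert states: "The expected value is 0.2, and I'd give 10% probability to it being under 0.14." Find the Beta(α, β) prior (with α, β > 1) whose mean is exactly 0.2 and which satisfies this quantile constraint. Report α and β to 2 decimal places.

α ≈ 13.50, β ≈ 53.98

With mean 0.2 fixed, write α = 0.2s, β = 0.8s where s = α+β.
Need P(θ < 0.14) = 0.1 under Beta(0.2s, 0.8s). Normal approximation: (q−m)/√(m(1−m)/s) ≈ z_{0.1} = -1.28, so s ≈ 0.2·0.8·(-1.28)²/(0.14−0.2)² = 73.0.
At s = 73.0: P(θ<0.14) ≈ 0.090. Adjusting to match 0.1 gives s ≈ 67.48.
So α = 0.2·67.48 ≈ 13.50, β = 0.8·67.48 ≈ 53.98.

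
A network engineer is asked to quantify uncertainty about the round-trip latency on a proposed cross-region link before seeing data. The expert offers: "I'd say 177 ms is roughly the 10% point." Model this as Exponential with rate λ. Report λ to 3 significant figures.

P(T < 177.0) = 1 − e^(−λ·177.0) = 0.1, so λ = −ln(1−0.1)/177.0 = −ln(0.9)/177.0 = 0.000595.

λ ≈ 0.000595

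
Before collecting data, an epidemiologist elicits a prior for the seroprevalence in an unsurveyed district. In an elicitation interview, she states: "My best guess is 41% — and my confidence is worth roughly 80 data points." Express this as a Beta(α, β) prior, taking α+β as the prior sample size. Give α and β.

α = 32.8, β = 47.2

Under the effective-sample-size interpretation, Beta(α, β) has prior mean α/(α+β) and prior sample size α+β.
So α+β = 80 and α/(α+β) = 0.41, giving α = 0.41·80 = 32.8 and β = 80 − 32.8 = 47.2.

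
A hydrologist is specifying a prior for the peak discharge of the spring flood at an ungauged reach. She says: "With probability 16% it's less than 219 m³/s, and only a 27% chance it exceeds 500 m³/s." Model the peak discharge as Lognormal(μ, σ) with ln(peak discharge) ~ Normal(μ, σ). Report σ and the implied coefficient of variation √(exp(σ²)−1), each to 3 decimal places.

If T ~ Lognormal(μ,σ) then ln T ~ Normal(μ,σ), so the p-quantile of ln T is μ + z_p·σ.
ln(219) = 5.389 and ln(500) = 6.215; z_{0.16} = -0.9945, z_{0.73} = 0.6128.
σ = (6.215 − 5.389)/(0.6128 − (-0.9945)) = 0.514.
μ = 5.389 − (-0.9945)·0.514 = 5.900.
CV = √(exp(σ²)−1) = √(exp(0.2638)−1) = 0.549.

σ ≈ 0.514, CV ≈ 0.549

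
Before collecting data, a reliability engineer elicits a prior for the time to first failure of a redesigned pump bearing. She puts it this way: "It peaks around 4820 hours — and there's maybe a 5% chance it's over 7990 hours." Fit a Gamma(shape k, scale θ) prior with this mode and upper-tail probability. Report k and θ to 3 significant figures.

Gamma(k,θ) with k>1 has mode (k−1)θ, so θ = 4820/(k−1).
Need P(X < 7990) = 0.95 with θ tied to k this way. Start at k = 2, θ = 4820: P(X<7990) ≈ 0.493.
Too low — raise k to concentrate. Iterating converges to k ≈ 11.9.
Then θ = 4820/(11.9−1) ≈ 441.

k ≈ 11.9, θ ≈ 441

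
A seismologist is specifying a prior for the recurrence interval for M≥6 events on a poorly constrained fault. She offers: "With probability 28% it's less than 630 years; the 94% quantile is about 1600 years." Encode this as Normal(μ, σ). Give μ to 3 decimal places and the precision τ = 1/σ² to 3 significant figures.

The p-quantile of Normal(μ,σ) is μ + z_p·σ, with z_{0.28} = -0.5828 and z_{0.94} = 1.555.
Eliminate σ: μ = (z₂·x₁ − z₁·x₂)/(z₂ − z₁) = (1.555·630 − (-0.5828)·1600)/2.138 = 894.480.
Then σ = (x₂ − x₁)/(z₂ − z₁) = (1600 − 630)/2.138 = 453.777.
Precision τ = 1/σ² = 1/453.8² = 4.86e-06.

μ = 894.480, τ = 4.86e-06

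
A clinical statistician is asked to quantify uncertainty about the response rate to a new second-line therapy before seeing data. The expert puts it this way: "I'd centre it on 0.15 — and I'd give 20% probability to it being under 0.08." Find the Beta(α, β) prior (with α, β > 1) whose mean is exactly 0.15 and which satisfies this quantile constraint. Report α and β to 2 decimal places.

With mean 0.15 fixed, write α = 0.15s, β = 0.85s where s = α+β.
Need P(θ < 0.08) = 0.2 under Beta(0.15s, 0.85s). Normal approximation: (q−m)/√(m(1−m)/s) ≈ z_{0.2} = -0.842, so s ≈ 0.15·0.85·(-0.842)²/(0.08−0.15)² = 18.4.
At s = 18.4: P(θ<0.08) ≈ 0.204. Adjusting to match 0.2 gives s ≈ 18.92.
So α = 0.15·18.92 ≈ 2.84, β = 0.85·18.92 ≈ 16.08.

α ≈ 2.84, β ≈ 16.08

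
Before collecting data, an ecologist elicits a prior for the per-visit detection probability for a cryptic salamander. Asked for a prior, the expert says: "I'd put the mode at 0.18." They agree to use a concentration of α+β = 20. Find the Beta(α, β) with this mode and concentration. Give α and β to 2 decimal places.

For α,β > 1 the Beta mode is (α−1)/(α+β−2). With α+β = 20, the mode is (α−1)/18.
Set (α−1)/18 = 0.18 → α = 1 + 0.18·18 = 4.24.
β = 20 − α = 15.76.

α = 4.24, β = 15.76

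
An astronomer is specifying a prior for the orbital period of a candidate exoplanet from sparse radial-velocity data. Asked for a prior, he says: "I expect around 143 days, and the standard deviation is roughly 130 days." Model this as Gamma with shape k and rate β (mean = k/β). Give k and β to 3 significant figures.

k ≈ 1.21, β ≈ 0.00846

For Gamma(k, rate β): mean = k/β, variance = k/β², so CV = 1/√k.
CV = SD/mean = 130/143 = 0.9091, hence k = 1/CV² = 1.21.
Then β = k/mean = 1.21/143 = 0.00846.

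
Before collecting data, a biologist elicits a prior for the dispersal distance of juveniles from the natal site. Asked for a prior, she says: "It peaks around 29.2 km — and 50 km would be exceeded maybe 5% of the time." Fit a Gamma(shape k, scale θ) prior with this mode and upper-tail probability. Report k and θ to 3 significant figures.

k ≈ 10.6, θ ≈ 3.03

Gamma(k,θ) with k>1 has mode (k−1)θ, so θ = 29.2/(k−1).
Need P(X < 50) = 0.95 with θ tied to k this way. Start at k = 2, θ = 29.2: P(X<50) ≈ 0.511.
Too low — raise k to concentrate. Iterating converges to k ≈ 10.6.
Then θ = 29.2/(10.6−1) ≈ 3.03.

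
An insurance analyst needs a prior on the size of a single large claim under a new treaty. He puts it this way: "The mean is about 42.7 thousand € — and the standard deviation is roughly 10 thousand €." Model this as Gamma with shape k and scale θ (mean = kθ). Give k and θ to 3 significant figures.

k ≈ 18.2, θ ≈ 2.34

For Gamma(k, scale θ): mean = kθ, variance = kθ², so CV = 1/√k.
CV = SD/mean = 10/42.7 = 0.2342, hence k = 1/CV² = 18.2.
Then θ = mean/k = 42.7/18.2 = 2.34.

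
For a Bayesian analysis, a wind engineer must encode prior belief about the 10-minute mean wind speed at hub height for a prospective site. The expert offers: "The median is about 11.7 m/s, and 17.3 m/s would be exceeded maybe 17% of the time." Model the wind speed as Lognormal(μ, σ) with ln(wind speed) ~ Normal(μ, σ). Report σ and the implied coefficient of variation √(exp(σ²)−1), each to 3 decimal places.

σ ≈ 0.410, CV ≈ 0.428

If T ~ Lognormal(μ,σ) then ln T ~ Normal(μ,σ), so the p-quantile of ln T is μ + z_p·σ.
ln(11.7) = 2.46 and ln(17.3) = 2.851; z_{0.5} = 0, z_{0.83} = 0.9542.
σ = (2.851 − 2.46)/(0.9542 − (0)) = 0.410.
μ = 2.46 − (0)·0.410 = 2.460.
CV = √(exp(σ²)−1) = √(exp(0.1680)−1) = 0.428.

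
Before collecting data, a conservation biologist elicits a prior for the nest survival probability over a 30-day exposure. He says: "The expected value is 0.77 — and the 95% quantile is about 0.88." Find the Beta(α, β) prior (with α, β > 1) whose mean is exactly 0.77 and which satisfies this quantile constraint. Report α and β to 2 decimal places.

With mean 0.77 fixed, write α = 0.77s, β = 0.23s where s = α+β.
Need P(θ < 0.88) = 0.95 under Beta(0.77s, 0.23s). Normal approximation: (q−m)/√(m(1−m)/s) ≈ z_{0.95} = 1.64, so s ≈ 0.77·0.23·(1.64)²/(0.88−0.77)² = 39.6.
At s = 39.6: P(θ<0.88) ≈ 0.967. Adjusting to match 0.95 gives s ≈ 32.18.
So α = 0.77·32.18 ≈ 24.78, β = 0.23·32.18 ≈ 7.40.

α ≈ 24.78, β ≈ 7.40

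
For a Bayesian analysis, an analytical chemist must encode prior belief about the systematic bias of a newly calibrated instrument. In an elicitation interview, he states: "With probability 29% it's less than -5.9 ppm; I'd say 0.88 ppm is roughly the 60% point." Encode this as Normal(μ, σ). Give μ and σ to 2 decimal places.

μ = -1.25, σ = 8.40

For Normal(μ,σ), the p-quantile is μ + z_p·σ. Here z_{0.29} = -0.5534, z_{0.6} = 0.2533.
So -5.9 = μ − 0.5534σ and 0.88 = μ + 0.2533σ.
Subtracting: σ = (0.88 − -5.9)/(0.2533 − (-0.5534)) = 8.40.
Then μ = -5.9 − (-0.5534)·8.40 = -1.25.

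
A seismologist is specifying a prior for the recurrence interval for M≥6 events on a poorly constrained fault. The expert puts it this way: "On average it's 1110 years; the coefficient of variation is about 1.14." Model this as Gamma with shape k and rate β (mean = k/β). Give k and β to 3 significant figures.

For Gamma(k, rate β): mean = k/β, variance = k/β², so CV = 1/√k.
CV = 1.14, hence k = 1/CV² = 0.769.
Then β = k/mean = 0.769/1110 = 0.000693.

k ≈ 0.769, β ≈ 0.000693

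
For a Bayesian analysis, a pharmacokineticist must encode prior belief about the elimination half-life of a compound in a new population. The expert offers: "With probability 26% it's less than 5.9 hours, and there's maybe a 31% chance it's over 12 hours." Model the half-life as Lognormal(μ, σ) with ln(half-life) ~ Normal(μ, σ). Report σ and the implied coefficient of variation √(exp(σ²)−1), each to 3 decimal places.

If T ~ Lognormal(μ,σ) then ln T ~ Normal(μ,σ), so the p-quantile of ln T is μ + z_p·σ.
ln(5.9) = 1.775 and ln(12) = 2.485; z_{0.26} = -0.6433, z_{0.69} = 0.4959.
σ = (2.485 − 1.775)/(0.4959 − (-0.6433)) = 0.623.
μ = 1.775 − (-0.6433)·0.623 = 2.176.
CV = √(exp(σ²)−1) = √(exp(0.3884)−1) = 0.689.

σ ≈ 0.623, CV ≈ 0.689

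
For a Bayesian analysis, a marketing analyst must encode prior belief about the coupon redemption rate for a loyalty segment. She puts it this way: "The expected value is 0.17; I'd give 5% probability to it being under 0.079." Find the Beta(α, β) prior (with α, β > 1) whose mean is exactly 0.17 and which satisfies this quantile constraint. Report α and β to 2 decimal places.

With mean 0.17 fixed, write α = 0.17s, β = 0.83s where s = α+β.
Need P(θ < 0.079) = 0.05 under Beta(0.17s, 0.83s). Normal approximation: (q−m)/√(m(1−m)/s) ≈ z_{0.05} = -1.64, so s ≈ 0.17·0.83·(-1.64)²/(0.079−0.17)² = 46.1.
At s = 46.1: P(θ<0.079) ≈ 0.028. Adjusting to match 0.05 gives s ≈ 35.25.
So α = 0.17·35.25 ≈ 5.99, β = 0.83·35.25 ≈ 29.26.

α ≈ 5.99, β ≈ 29.26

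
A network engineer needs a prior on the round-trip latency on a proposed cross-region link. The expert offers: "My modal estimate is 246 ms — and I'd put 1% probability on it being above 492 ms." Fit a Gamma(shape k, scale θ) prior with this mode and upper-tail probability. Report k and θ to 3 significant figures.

k ≈ 11.2, θ ≈ 24.1

Gamma(k,θ) with k>1 has mode (k−1)θ, so θ = 246/(k−1).
Need P(X < 492) = 0.99 with θ tied to k this way. Start at k = 2, θ = 246: P(X<492) ≈ 0.594.
Too low — raise k to concentrate. Iterating converges to k ≈ 11.2.
Then θ = 246/(11.2−1) ≈ 24.1.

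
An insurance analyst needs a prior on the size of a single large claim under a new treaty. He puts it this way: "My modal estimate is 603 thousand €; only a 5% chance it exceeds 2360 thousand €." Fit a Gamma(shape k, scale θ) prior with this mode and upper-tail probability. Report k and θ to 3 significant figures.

k ≈ 2.36, θ ≈ 444

Gamma(k,θ) with k>1 has mode (k−1)θ, so θ = 603/(k−1).
Need P(X < 2360) = 0.95 with θ tied to k this way. Start at k = 2, θ = 603: P(X<2360) ≈ 0.902.
Too low — raise k to concentrate. Iterating converges to k ≈ 2.36.
Then θ = 603/(2.36−1) ≈ 444.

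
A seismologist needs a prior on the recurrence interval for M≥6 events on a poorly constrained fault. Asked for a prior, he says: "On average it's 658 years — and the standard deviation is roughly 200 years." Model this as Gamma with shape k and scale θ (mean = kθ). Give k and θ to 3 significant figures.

For Gamma(k, scale θ): mean = kθ, variance = kθ², so CV = 1/√k.
CV = SD/mean = 200/658 = 0.304, hence k = 1/CV² = 10.8.
Then θ = mean/k = 658/10.8 = 60.8.

k ≈ 10.8, θ ≈ 60.8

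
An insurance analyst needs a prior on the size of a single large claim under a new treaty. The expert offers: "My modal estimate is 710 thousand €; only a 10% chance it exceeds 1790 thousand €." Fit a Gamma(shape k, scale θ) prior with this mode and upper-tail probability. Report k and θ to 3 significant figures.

k ≈ 3.25, θ ≈ 316

Gamma(k,θ) with k>1 has mode (k−1)θ, so θ = 710/(k−1).
Need P(X < 1790) = 0.9 with θ tied to k this way. Start at k = 2, θ = 710: P(X<1790) ≈ 0.717.
Too low — raise k to concentrate. Iterating converges to k ≈ 3.25.
Then θ = 710/(3.25−1) ≈ 316.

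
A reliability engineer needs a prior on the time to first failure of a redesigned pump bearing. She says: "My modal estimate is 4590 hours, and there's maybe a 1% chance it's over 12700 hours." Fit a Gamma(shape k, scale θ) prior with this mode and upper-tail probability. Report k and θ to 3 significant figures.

Gamma(k,θ) with k>1 has mode (k−1)θ, so θ = 4590/(k−1).
Need P(X < 12700) = 0.99 with θ tied to k this way. Start at k = 2, θ = 4590: P(X<12700) ≈ 0.763.
Too low — raise k to concentrate. Iterating converges to k ≈ 5.43.
Then θ = 4590/(5.43−1) ≈ 1040.

k ≈ 5.43, θ ≈ 1040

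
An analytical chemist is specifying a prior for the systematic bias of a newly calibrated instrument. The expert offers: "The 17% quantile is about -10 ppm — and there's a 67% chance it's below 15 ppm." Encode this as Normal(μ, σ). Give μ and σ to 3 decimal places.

μ = 7.111, σ = 17.933

The p-quantile of Normal(μ,σ) is μ + z_p·σ, with z_{0.17} = -0.9542 and z_{0.67} = 0.4399.
Eliminate σ: μ = (z₂·x₁ − z₁·x₂)/(z₂ − z₁) = (0.4399·-10 − (-0.9542)·15)/1.394 = 7.111.
Then σ = (x₂ − x₁)/(z₂ − z₁) = (15 − -10)/1.394 = 17.933.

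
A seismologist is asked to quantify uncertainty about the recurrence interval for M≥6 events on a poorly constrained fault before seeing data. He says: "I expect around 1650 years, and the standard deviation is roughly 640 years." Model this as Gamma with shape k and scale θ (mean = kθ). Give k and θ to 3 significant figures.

k ≈ 6.65, θ ≈ 248

For Gamma(k, scale θ): mean = kθ, variance = kθ², so CV = 1/√k.
CV = SD/mean = 640/1650 = 0.3879, hence k = 1/CV² = 6.65.
Then θ = mean/k = 1650/6.65 = 248.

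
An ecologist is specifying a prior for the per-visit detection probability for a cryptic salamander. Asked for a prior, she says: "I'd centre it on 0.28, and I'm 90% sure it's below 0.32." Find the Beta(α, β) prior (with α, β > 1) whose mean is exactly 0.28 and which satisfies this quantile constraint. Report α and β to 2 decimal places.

With mean 0.28 fixed, write α = 0.28s, β = 0.72s where s = α+β.
Need P(θ < 0.32) = 0.9 under Beta(0.28s, 0.72s). Normal approximation: (q−m)/√(m(1−m)/s) ≈ z_{0.9} = 1.28, so s ≈ 0.28·0.72·(1.28)²/(0.32−0.28)² = 206.9.
At s = 206.9: P(θ<0.32) ≈ 0.898. Adjusting to match 0.9 gives s ≈ 211.06.
So α = 0.28·211.06 ≈ 59.10, β = 0.72·211.06 ≈ 151.96.

α ≈ 59.10, β ≈ 151.96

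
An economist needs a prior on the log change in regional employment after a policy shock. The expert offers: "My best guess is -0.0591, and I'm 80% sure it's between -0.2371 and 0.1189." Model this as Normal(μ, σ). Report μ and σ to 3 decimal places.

μ = -0.059, σ = 0.139

A symmetric 80% interval runs μ ± z·σ with z = 1.282.
Half-width = 0.178, so σ = 0.178/1.282 = 0.139.
μ is the stated best guess, -0.059.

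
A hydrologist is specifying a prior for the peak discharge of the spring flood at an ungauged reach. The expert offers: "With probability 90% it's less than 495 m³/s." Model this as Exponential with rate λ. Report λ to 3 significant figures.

λ ≈ 0.00465

P(T < 495.0) = 1 − e^(−λ·495.0) = 0.9, so λ = −ln(1−0.9)/495.0 = −ln(0.1)/495.0 = 0.00465.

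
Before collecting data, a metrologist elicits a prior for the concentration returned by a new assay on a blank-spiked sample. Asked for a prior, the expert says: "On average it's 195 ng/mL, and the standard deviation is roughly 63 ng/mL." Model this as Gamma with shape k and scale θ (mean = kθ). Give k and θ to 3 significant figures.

For Gamma(k, scale θ): mean = kθ, variance = kθ², so CV = 1/√k.
CV = SD/mean = 63/195 = 0.3231, hence k = 1/CV² = 9.58.
Then θ = mean/k = 195/9.58 = 20.4.

k ≈ 9.58, θ ≈ 20.4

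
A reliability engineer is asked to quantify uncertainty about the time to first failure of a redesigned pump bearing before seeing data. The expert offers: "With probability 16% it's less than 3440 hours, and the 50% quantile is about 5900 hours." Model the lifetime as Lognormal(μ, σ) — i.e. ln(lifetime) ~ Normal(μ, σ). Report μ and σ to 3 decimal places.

μ ≈ 8.683, σ ≈ 0.542

If T ~ Lognormal(μ,σ) then ln T ~ Normal(μ,σ), so the p-quantile of ln T is μ + z_p·σ.
ln(3440) = 8.143 and ln(5900) = 8.683; z_{0.16} = -0.9945, z_{0.5} = 0.
σ = (8.683 − 8.143)/(0 − (-0.9945)) = 0.542.
μ = 8.143 − (-0.9945)·0.542 = 8.683.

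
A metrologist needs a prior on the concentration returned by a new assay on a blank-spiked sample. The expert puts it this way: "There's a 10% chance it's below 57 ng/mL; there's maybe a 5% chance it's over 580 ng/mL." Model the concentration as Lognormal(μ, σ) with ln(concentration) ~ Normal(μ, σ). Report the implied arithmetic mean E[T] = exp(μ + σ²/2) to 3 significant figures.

E[T] ≈ 216 ng/mL

If T ~ Lognormal(μ,σ) then ln T ~ Normal(μ,σ), so the p-quantile of ln T is μ + z_p·σ.
ln(57) = 4.043 and ln(580) = 6.363; z_{0.1} = -1.282, z_{0.95} = 1.645.
σ = (6.363 − 4.043)/(1.645 − (-1.282)) = 0.793.
μ = 4.043 − (-1.282)·0.793 = 5.059.
E[T] = exp(μ + σ²/2) = exp(5.059 + 0.3142) = 216 ng/mL.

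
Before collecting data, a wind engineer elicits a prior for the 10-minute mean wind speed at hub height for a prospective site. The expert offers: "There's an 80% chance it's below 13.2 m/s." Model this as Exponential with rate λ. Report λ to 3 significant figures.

λ ≈ 0.122

P(T < 13.2) = 1 − e^(−λ·13.2) = 0.8, so λ = −ln(1−0.8)/13.2 = −ln(0.2)/13.2 = 0.122.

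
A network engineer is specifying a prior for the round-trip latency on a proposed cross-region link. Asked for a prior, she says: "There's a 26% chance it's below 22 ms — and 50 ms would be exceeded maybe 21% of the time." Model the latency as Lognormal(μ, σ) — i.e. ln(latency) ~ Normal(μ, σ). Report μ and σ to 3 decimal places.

μ ≈ 3.455, σ ≈ 0.566

If T ~ Lognormal(μ,σ) then ln T ~ Normal(μ,σ), so the p-quantile of ln T is μ + z_p·σ.
ln(22) = 3.091 and ln(50) = 3.912; z_{0.26} = -0.6433, z_{0.79} = 0.8064.
σ = (3.912 − 3.091)/(0.8064 − (-0.6433)) = 0.566.
μ = 3.091 − (-0.6433)·0.566 = 3.455.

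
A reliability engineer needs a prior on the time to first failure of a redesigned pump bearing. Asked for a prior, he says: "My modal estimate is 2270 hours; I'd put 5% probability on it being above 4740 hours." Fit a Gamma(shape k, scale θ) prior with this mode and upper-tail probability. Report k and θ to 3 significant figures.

k ≈ 6.1, θ ≈ 445

Gamma(k,θ) with k>1 has mode (k−1)θ, so θ = 2270/(k−1).
Need P(X < 4740) = 0.95 with θ tied to k this way. Start at k = 2, θ = 2270: P(X<4740) ≈ 0.617.
Too low — raise k to concentrate. Iterating converges to k ≈ 6.1.
Then θ = 2270/(6.1−1) ≈ 445.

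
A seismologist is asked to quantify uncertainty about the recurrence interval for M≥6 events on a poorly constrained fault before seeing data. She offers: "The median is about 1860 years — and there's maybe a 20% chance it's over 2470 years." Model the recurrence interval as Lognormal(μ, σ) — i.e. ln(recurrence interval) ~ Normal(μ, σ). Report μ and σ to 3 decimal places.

μ ≈ 7.528, σ ≈ 0.337

If T ~ Lognormal(μ,σ) then ln T ~ Normal(μ,σ), so the p-quantile of ln T is μ + z_p·σ.
ln(1860) = 7.528 and ln(2470) = 7.812; z_{0.5} = 0, z_{0.8} = 0.8416.
σ = (7.812 − 7.528)/(0.8416 − (0)) = 0.337.
μ = 7.528 − (0)·0.337 = 7.528.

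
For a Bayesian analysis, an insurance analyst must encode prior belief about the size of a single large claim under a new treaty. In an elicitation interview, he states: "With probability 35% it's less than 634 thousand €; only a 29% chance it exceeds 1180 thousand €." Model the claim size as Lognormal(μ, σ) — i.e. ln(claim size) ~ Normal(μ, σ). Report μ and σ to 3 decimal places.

If T ~ Lognormal(μ,σ) then ln T ~ Normal(μ,σ), so the p-quantile of ln T is μ + z_p·σ.
ln(634) = 6.452 and ln(1180) = 7.073; z_{0.35} = -0.3853, z_{0.71} = 0.5534.
σ = (7.073 − 6.452)/(0.5534 − (-0.3853)) = 0.662.
μ = 6.452 − (-0.3853)·0.662 = 6.707.

μ ≈ 6.707, σ ≈ 0.662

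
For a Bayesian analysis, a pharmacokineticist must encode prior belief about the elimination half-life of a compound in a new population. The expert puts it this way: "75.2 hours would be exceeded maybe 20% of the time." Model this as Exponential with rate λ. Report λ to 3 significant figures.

λ ≈ 0.0214

P(T > 75.2) = e^(−λ·75.2) = 0.2, so λ = −ln(0.2)/75.2 = 0.0214.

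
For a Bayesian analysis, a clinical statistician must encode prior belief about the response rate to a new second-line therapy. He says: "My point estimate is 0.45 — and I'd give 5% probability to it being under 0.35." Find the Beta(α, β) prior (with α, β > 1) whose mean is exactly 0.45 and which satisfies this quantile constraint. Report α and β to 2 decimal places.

α ≈ 29.21, β ≈ 35.71

With mean 0.45 fixed, write α = 0.45s, β = 0.55s where s = α+β.
Need P(θ < 0.35) = 0.05 under Beta(0.45s, 0.55s). Normal approximation: (q−m)/√(m(1−m)/s) ≈ z_{0.05} = -1.64, so s ≈ 0.45·0.55·(-1.64)²/(0.35−0.45)² = 67.0.
At s = 67.0: P(θ<0.35) ≈ 0.047. Adjusting to match 0.05 gives s ≈ 64.92.
So α = 0.45·64.92 ≈ 29.21, β = 0.55·64.92 ≈ 35.71.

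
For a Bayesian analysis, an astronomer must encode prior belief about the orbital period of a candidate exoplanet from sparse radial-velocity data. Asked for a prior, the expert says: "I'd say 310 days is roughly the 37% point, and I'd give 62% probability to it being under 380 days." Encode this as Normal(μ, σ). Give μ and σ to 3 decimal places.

For Normal(μ,σ), the p-quantile is μ + z_p·σ. Here z_{0.37} = -0.3319, z_{0.62} = 0.3055.
So 310 = μ − 0.3319σ and 380 = μ + 0.3055σ.
Subtracting: σ = (380 − 310)/(0.3055 − (-0.3319)) = 109.832.
Then μ = 310 − (-0.3319)·109.832 = 346.448.

μ = 346.448, σ = 109.832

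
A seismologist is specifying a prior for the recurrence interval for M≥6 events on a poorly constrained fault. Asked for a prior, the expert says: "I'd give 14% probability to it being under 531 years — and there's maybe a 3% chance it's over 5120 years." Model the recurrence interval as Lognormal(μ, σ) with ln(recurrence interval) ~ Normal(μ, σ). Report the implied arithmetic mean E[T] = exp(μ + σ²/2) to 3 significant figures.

If T ~ Lognormal(μ,σ) then ln T ~ Normal(μ,σ), so the p-quantile of ln T is μ + z_p·σ.
ln(531) = 6.275 and ln(5120) = 8.541; z_{0.14} = -1.08, z_{0.97} = 1.881.
σ = (8.541 − 6.275)/(1.881 − (-1.08)) = 0.765.
μ = 6.275 − (-1.08)·0.765 = 7.102.
E[T] = exp(μ + σ²/2) = exp(7.102 + 0.2928) = 1630 years.

E[T] ≈ 1630 years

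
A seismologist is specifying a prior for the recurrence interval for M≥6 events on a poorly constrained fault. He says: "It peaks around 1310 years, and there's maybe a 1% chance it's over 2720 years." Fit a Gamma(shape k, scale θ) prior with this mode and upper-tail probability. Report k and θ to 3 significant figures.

k ≈ 10.1, θ ≈ 143

Gamma(k,θ) with k>1 has mode (k−1)θ, so θ = 1310/(k−1).
Need P(X < 2720) = 0.99 with θ tied to k this way. Start at k = 2, θ = 1310: P(X<2720) ≈ 0.614.
Too low — raise k to concentrate. Iterating converges to k ≈ 10.1.
Then θ = 1310/(10.1−1) ≈ 143.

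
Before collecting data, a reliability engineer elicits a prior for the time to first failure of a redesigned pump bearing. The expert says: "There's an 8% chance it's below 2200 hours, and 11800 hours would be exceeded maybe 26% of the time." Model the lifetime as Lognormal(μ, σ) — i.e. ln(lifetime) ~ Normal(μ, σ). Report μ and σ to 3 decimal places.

If T ~ Lognormal(μ,σ) then ln T ~ Normal(μ,σ), so the p-quantile of ln T is μ + z_p·σ.
ln(2200) = 7.696 and ln(11800) = 9.376; z_{0.08} = -1.405, z_{0.74} = 0.6433.
σ = (9.376 − 7.696)/(0.6433 − (-1.405)) = 0.820.
μ = 7.696 − (-1.405)·0.820 = 8.848.

μ ≈ 8.848, σ ≈ 0.820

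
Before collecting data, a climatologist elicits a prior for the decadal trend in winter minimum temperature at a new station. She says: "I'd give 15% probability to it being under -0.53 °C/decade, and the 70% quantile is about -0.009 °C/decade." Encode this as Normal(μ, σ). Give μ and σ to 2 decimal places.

μ = -0.18, σ = 0.33

The p-quantile of Normal(μ,σ) is μ + z_p·σ, with z_{0.15} = -1.036 and z_{0.7} = 0.5244.
Eliminate σ: μ = (z₂·x₁ − z₁·x₂)/(z₂ − z₁) = (0.5244·-0.53 − (-1.036)·-0.009)/1.561 = -0.18.
Then σ = (x₂ − x₁)/(z₂ − z₁) = (-0.009 − -0.53)/1.561 = 0.33.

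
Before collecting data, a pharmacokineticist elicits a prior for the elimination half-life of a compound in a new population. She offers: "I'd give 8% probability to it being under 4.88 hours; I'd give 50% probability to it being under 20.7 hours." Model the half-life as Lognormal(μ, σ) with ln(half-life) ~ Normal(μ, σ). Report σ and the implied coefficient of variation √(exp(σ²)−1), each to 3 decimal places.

If T ~ Lognormal(μ,σ) then ln T ~ Normal(μ,σ), so the p-quantile of ln T is μ + z_p·σ.
ln(4.88) = 1.585 and ln(20.7) = 3.03; z_{0.08} = -1.405, z_{0.5} = 0.
σ = (3.03 − 1.585)/(0 − (-1.405)) = 1.028.
μ = 1.585 − (-1.405)·1.028 = 3.030.
CV = √(exp(σ²)−1) = √(exp(1.0576)−1) = 1.371.

σ ≈ 1.028, CV ≈ 1.371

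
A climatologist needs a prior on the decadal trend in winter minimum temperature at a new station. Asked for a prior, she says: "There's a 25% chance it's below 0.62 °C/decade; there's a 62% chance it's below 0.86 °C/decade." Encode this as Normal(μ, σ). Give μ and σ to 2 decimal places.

μ = 0.79, σ = 0.24

For Normal(μ,σ), the p-quantile is μ + z_p·σ. Here z_{0.25} = -0.6745, z_{0.62} = 0.3055.
So 0.62 = μ − 0.6745σ and 0.86 = μ + 0.3055σ.
Subtracting: σ = (0.86 − 0.62)/(0.3055 − (-0.6745)) = 0.24.
Then μ = 0.62 − (-0.6745)·0.24 = 0.79.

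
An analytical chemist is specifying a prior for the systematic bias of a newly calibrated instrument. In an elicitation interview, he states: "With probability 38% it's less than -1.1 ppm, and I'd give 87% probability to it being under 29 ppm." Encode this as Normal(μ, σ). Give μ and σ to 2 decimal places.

For Normal(μ,σ), the p-quantile is μ + z_p·σ. Here z_{0.38} = -0.3055, z_{0.87} = 1.126.
So -1.1 = μ − 0.3055σ and 29 = μ + 1.126σ.
Subtracting: σ = (29 − -1.1)/(1.126 − (-0.3055)) = 21.02.
Then μ = -1.1 − (-0.3055)·21.02 = 5.32.

μ = 5.32, σ = 21.02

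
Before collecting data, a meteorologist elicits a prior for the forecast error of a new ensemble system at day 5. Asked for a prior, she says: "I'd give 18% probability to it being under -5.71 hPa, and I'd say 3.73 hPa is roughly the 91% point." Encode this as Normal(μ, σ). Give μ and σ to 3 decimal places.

μ = -1.880, σ = 4.184

For Normal(μ,σ), the p-quantile is μ + z_p·σ. Here z_{0.18} = -0.9154, z_{0.91} = 1.341.
So -5.71 = μ − 0.9154σ and 3.73 = μ + 1.341σ.
Subtracting: σ = (3.73 − -5.71)/(1.341 − (-0.9154)) = 4.184.
Then μ = -5.71 − (-0.9154)·4.184 = -1.880.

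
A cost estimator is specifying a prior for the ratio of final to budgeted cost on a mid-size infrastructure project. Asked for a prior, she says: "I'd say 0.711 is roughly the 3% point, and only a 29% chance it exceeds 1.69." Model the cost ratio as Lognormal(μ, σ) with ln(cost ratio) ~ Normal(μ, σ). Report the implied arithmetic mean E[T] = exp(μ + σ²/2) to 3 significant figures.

If T ~ Lognormal(μ,σ) then ln T ~ Normal(μ,σ), so the p-quantile of ln T is μ + z_p·σ.
ln(0.711) = -0.3411 and ln(1.69) = 0.5247; z_{0.03} = -1.881, z_{0.71} = 0.5534.
σ = (0.5247 − -0.3411)/(0.5534 − (-1.881)) = 0.356.
μ = -0.3411 − (-1.881)·0.356 = 0.328.
E[T] = exp(μ + σ²/2) = exp(0.328 + 0.0633) = 1.48.

E[T] ≈ 1.48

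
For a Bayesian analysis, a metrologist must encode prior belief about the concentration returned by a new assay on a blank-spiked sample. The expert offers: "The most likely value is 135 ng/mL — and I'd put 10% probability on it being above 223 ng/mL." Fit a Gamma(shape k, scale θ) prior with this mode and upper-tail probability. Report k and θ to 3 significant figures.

Gamma(k,θ) with k>1 has mode (k−1)θ, so θ = 135/(k−1).
Need P(X < 223) = 0.9 with θ tied to k this way. Start at k = 2, θ = 135: P(X<223) ≈ 0.492.
Too low — raise k to concentrate. Iterating converges to k ≈ 8.49.
Then θ = 135/(8.49−1) ≈ 18.

k ≈ 8.49, θ ≈ 18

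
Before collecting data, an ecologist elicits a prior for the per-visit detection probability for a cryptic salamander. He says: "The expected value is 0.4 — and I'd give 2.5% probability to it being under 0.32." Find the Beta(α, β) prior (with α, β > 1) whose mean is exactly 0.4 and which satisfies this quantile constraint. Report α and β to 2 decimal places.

With mean 0.4 fixed, write α = 0.4s, β = 0.6s where s = α+β.
Need P(θ < 0.32) = 0.025 under Beta(0.4s, 0.6s). Normal approximation: (q−m)/√(m(1−m)/s) ≈ z_{0.025} = -1.96, so s ≈ 0.4·0.6·(-1.96)²/(0.32−0.4)² = 144.1.
At s = 144.1: P(θ<0.32) ≈ 0.022. Adjusting to match 0.025 gives s ≈ 137.77.
So α = 0.4·137.77 ≈ 55.11, β = 0.6·137.77 ≈ 82.66.

α ≈ 55.11, β ≈ 82.66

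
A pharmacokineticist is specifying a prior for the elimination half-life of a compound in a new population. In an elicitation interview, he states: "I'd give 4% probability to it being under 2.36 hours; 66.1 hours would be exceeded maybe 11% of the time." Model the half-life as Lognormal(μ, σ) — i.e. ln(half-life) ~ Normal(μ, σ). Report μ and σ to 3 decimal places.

μ ≈ 2.818, σ ≈ 1.119

If T ~ Lognormal(μ,σ) then ln T ~ Normal(μ,σ), so the p-quantile of ln T is μ + z_p·σ.
ln(2.36) = 0.8587 and ln(66.1) = 4.191; z_{0.04} = -1.751, z_{0.89} = 1.227.
σ = (4.191 − 0.8587)/(1.227 − (-1.751)) = 1.119.
μ = 0.8587 − (-1.751)·1.119 = 2.818.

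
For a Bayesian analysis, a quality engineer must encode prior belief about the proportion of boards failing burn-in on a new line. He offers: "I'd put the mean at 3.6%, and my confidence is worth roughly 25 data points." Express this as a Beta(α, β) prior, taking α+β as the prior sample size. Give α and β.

α = 0.9, β = 24.1

Under the effective-sample-size interpretation, Beta(α, β) has prior mean α/(α+β) and prior sample size α+β.
So α+β = 25 and α/(α+β) = 0.036, giving α = 0.036·25 = 0.9 and β = 25 − 0.9 = 24.1.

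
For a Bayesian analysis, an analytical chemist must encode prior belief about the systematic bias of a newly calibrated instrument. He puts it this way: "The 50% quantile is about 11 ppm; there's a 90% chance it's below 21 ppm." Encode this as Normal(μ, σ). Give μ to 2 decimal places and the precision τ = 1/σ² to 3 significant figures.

For Normal(μ,σ), the p-quantile is μ + z_p·σ. Here z_{0.5} = 0, z_{0.9} = 1.282.
So 11 = μ + 0σ and 21 = μ + 1.282σ.
Subtracting: σ = (21 − 11)/(1.282 − (0)) = 7.80.
Then μ = 11 − (0)·7.80 = 11.00.
Precision τ = 1/σ² = 1/7.803² = 0.0164.

μ = 11.00, τ = 0.0164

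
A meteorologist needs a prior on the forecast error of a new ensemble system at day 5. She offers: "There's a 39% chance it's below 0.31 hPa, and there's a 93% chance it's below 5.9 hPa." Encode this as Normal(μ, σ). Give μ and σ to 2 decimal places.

The p-quantile of Normal(μ,σ) is μ + z_p·σ, with z_{0.39} = -0.2793 and z_{0.93} = 1.476.
Eliminate σ: μ = (z₂·x₁ − z₁·x₂)/(z₂ − z₁) = (1.476·0.31 − (-0.2793)·5.9)/1.755 = 1.20.
Then σ = (x₂ − x₁)/(z₂ − z₁) = (5.9 − 0.31)/1.755 = 3.18.

μ = 1.20, σ = 3.18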